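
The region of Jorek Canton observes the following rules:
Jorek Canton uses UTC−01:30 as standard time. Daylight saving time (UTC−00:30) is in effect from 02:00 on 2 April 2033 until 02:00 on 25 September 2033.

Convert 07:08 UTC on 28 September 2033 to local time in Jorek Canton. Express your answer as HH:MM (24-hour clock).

At the standard offset (UTC−01:30), 07:08 UTC − 1h30m = 05:38 Jorek Canton standard time.
Daylight saving runs 2 April – 25 September; the standard-time date in Jorek Canton, 28 September 2033, is outside that window, so Jorek Canton is on standard time at UTC−01:30.
07:08 UTC − 1h30m = 05:38 local.

05:38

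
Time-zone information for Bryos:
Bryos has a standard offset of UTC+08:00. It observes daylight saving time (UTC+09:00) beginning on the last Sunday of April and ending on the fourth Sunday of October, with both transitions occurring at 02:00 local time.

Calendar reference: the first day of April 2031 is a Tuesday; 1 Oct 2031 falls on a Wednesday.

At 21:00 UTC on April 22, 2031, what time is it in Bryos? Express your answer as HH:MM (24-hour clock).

1 April 2031 is a Tuesday, so Sundays fall on 6, 13, 20, 27; the last is April 27.
1 October 2031 is a Wednesday, so the first Sunday is October 5 and the fourth is October 26.
At the standard offset (UTC+08:00), 21:00 UTC + 8h = 05:00 Bryos standard time (rolling into the next day, 23 April 2031).
The standard-time date in Bryos, April 23, 2031, does not fall between 27 April and 26 October, so daylight saving is not in effect and Bryos is at UTC+08:00.
21:00 UTC + 8h = 05:00 local (rolling into the next day, 23 April 2031).

05:00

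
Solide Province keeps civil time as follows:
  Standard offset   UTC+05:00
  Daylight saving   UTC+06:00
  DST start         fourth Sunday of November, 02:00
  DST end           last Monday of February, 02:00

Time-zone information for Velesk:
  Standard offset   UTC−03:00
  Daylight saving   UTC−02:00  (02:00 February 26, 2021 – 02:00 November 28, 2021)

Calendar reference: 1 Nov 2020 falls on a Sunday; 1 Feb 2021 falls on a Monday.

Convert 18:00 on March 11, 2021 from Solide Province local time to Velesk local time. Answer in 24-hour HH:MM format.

11:00

1 November 2020 is a Sunday, so the first Sunday is November 1 and the fourth is November 22.
1 February 2021 is a Monday, so Mondays fall on 1, 8, 15, 22; the last is February 22.
March 11, 2021 does not fall between 22 November 2020 and 22 February 2021, so daylight saving is not in effect and Solide Province is at UTC+05:00.
18:00 Solide Province − 5h = 13:00 UTC.
At the standard offset (UTC−03:00), 13:00 UTC − 3h = 10:00 Velesk standard time.
Daylight saving runs 26 February – 28 November; the standard-time date in Velesk, March 11, 2021, is inside that window, so Velesk is at UTC−02:00.
13:00 UTC − 2h = 11:00 Velesk.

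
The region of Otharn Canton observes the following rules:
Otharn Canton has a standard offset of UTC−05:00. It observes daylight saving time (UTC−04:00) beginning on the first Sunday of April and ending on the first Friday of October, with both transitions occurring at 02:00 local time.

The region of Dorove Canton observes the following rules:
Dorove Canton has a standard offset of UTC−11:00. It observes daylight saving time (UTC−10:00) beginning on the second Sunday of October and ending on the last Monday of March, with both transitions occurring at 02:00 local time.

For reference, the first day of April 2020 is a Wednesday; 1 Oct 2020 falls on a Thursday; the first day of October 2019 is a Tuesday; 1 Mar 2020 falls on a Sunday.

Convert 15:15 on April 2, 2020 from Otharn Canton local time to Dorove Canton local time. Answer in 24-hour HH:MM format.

09:15

1 April 2020 is a Wednesday, so the first Sunday is April 5.
1 October 2020 is a Thursday, so the first Friday is October 2.
April 2, 2020 is outside the daylight-saving period (5 April – 2 October), so Otharn Canton is on standard time, UTC−05:00.
15:15 Otharn Canton + 5h = 20:15 UTC.
1 October 2019 is a Tuesday, so the first Sunday is October 6 and the second is October 13.
1 March 2020 is a Sunday, so Mondays fall on 2, 9, 16, 23, 30; the last is March 30.
At the standard offset (UTC−11:00), 20:15 UTC − 11h = 09:15 Dorove Canton standard time.
The standard-time date in Dorove Canton, April 2, 2020, is outside the daylight-saving period (13 October 2019 – 30 March 2020), so Dorove Canton is on standard time, UTC−11:00.
20:15 UTC − 11h = 09:15 Dorove Canton.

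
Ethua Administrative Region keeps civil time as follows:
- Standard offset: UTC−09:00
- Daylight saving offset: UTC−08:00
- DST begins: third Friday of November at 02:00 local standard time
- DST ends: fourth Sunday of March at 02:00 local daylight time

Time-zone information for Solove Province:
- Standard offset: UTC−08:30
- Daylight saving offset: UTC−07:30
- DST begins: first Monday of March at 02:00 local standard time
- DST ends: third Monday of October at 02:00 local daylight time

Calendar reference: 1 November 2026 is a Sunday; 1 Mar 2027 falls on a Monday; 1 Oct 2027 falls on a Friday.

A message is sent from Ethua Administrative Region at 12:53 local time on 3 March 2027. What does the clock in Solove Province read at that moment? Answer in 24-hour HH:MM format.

13:23

1 November 2026 is a Sunday, so the first Friday is November 6 and the third is November 20.
1 March 2027 is a Monday, so the first Sunday is March 7 and the fourth is March 28.
Daylight saving runs 20 November 2026 – 28 March 2027; 3 March 2027 is inside that window, so Ethua Administrative Region is at UTC−08:00.
12:53 Ethua Administrative Region + 8h = 20:53 UTC.
1 March 2027 is a Monday, so the first Monday is March 1.
1 October 2027 is a Friday, so the first Monday is October 4 and the third is October 18.
At the standard offset (UTC−08:30), 20:53 UTC − 8h30m = 12:23 Solove Province standard time.
The standard-time date in Solove Province, 3 March 2027, lies within the daylight-saving period (1 March – 18 October), so Solove Province is on daylight time, UTC−07:30.
20:53 UTC − 7h30m = 13:23 Solove Province.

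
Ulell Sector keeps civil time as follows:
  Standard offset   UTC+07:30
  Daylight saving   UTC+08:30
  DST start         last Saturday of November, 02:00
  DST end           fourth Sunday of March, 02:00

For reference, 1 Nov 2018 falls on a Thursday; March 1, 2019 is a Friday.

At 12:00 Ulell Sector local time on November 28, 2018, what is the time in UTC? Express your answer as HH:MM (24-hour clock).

03:30

1 November 2018 is a Thursday, so Saturdays fall on 3, 10, 17, 24; the last is November 24.
1 March 2019 is a Friday, so the first Sunday is March 3 and the fourth is March 24.
November 28, 2018 falls between 24 November 2018 and 24 March 2019, so daylight saving is in effect and Ulell Sector is at UTC+08:30.
12:00 local − 8h30m = 03:30 UTC.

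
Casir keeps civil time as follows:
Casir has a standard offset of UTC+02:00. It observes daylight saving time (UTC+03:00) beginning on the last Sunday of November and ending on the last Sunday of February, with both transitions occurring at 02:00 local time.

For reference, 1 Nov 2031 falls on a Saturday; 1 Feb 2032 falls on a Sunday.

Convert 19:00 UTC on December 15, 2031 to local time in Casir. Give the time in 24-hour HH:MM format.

22:00

1 November 2031 is a Saturday, so Sundays fall on 2, 9, 16, 23, 30; the last is November 30.
1 February 2032 is a Sunday, so Sundays fall on 1, 8, 15, 22, 29; the last is February 29.
At the standard offset (UTC+02:00), 19:00 UTC + 2h = 21:00 Casir standard time.
The standard-time date in Casir, December 15, 2031, falls between 30 November 2031 and 29 February 2032, so daylight saving is in effect and Casir is at UTC+03:00.
19:00 UTC + 3h = 22:00 local.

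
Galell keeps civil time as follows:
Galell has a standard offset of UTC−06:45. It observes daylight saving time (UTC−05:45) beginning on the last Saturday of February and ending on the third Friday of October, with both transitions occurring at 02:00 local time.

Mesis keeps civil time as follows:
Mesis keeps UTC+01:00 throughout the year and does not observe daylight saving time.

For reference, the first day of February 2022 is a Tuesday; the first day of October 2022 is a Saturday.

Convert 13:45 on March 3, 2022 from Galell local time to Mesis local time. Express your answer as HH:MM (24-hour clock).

1 February 2022 is a Tuesday, so Saturdays fall on 5, 12, 19, 26; the last is February 26.
1 October 2022 is a Saturday, so the first Friday is October 7 and the third is October 21.
Daylight saving runs 26 February – 21 October; March 3, 2022 is inside that window, so Galell is at UTC−05:45.
13:45 Galell + 5h45m = 19:30 UTC.
Mesis stays on UTC+01:00 all year.
19:30 UTC + 1h = 20:30 Mesis.

20:30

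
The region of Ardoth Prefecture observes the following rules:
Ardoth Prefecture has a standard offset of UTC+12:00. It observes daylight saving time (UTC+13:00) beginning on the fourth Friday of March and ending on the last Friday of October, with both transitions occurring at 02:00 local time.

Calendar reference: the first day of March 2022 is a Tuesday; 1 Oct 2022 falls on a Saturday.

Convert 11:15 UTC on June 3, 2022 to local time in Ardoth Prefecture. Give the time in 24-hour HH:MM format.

1 March 2022 is a Tuesday, so the first Friday is March 4 and the fourth is March 25.
1 October 2022 is a Saturday, so Fridays fall on 7, 14, 21, 28; the last is October 28.
At the standard offset (UTC+12:00), 11:15 UTC + 12h = 23:15 Ardoth Prefecture standard time.
The standard-time date in Ardoth Prefecture, June 3, 2022, lies within the daylight-saving period (25 March – 28 October), so Ardoth Prefecture is on daylight time, UTC+13:00.
11:15 UTC + 13h = 00:15 local (rolling into the next day, 4 June 2022).

00:15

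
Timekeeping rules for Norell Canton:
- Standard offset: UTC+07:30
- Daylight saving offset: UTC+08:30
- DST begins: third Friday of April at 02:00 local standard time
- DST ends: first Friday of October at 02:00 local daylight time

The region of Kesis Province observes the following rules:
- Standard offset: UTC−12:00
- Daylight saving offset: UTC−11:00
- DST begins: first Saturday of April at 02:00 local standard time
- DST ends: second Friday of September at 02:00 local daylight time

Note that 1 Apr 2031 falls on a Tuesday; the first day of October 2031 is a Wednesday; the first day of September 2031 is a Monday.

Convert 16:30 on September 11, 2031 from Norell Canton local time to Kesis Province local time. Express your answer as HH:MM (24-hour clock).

1 April 2031 is a Tuesday, so the first Friday is April 4 and the third is April 18.
1 October 2031 is a Wednesday, so the first Friday is October 3.
Daylight saving runs 18 April – 3 October; September 11, 2031 is inside that window, so Norell Canton is at UTC+08:30.
16:30 Norell Canton − 8h30m = 08:00 UTC.
1 April 2031 is a Tuesday, so the first Saturday is April 5.
1 September 2031 is a Monday, so the first Friday is September 5 and the second is September 12.
At the standard offset (UTC−12:00), 08:00 UTC − 12h = 20:00 Kesis Province standard time (rolling into the previous day, 10 September 2031).
The standard-time date in Kesis Province, September 10, 2031, falls between 5 April and 12 September, so daylight saving is in effect and Kesis Province is at UTC−11:00.
08:00 UTC − 11h = 21:00 Kesis Province (rolling into the previous day, 10 September 2031).

21:00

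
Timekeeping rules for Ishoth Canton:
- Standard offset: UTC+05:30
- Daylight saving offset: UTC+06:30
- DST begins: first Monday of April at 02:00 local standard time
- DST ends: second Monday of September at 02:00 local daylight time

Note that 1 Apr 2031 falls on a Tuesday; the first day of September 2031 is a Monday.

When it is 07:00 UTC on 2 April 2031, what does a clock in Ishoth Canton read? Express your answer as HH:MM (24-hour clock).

12:30

1 April 2031 is a Tuesday, so the first Monday is April 7.
1 September 2031 is a Monday, so the first Monday is September 1 and the second is September 8.
At the standard offset (UTC+05:30), 07:00 UTC + 5h30m = 12:30 Ishoth Canton standard time.
The standard-time date in Ishoth Canton, 2 April 2031, does not fall between 7 April and 8 September, so daylight saving is not in effect and Ishoth Canton is at UTC+05:30.
07:00 UTC + 5h30m = 12:30 local.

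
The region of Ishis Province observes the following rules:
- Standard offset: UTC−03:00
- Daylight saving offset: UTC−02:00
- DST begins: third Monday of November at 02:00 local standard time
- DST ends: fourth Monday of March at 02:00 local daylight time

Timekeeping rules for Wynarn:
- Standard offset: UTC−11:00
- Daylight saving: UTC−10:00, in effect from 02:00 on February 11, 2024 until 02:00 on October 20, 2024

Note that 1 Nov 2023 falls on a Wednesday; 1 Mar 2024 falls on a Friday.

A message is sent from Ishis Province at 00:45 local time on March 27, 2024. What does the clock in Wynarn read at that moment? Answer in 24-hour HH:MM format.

1 November 2023 is a Wednesday, so the first Monday is November 6 and the third is November 20.
1 March 2024 is a Friday, so the first Monday is March 4 and the fourth is March 25.
Daylight saving runs 20 November 2023 – 25 March 2024; March 27, 2024 is outside that window, so Ishis Province is on standard time at UTC−03:00.
00:45 Ishis Province + 3h = 03:45 UTC.
At the standard offset (UTC−11:00), 03:45 UTC − 11h = 16:45 Wynarn standard time (rolling into the previous day, 26 March 2024).
Daylight saving runs 11 February – 20 October; the standard-time date in Wynarn, March 26, 2024, is inside that window, so Wynarn is at UTC−10:00.
03:45 UTC − 10h = 17:45 Wynarn (rolling into the previous day, 26 March 2024).

17:45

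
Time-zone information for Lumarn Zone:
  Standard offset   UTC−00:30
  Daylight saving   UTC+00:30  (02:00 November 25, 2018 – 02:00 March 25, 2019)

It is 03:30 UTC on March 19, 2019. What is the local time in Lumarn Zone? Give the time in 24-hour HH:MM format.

04:00

At the standard offset (UTC−00:30), 03:30 UTC − 0h30m = 03:00 Lumarn Zone standard time.
The standard-time date in Lumarn Zone, March 19, 2019, falls between 25 November 2018 and 25 March 2019, so daylight saving is in effect and Lumarn Zone is at UTC+00:30.
03:30 UTC + 0h30m = 04:00 local.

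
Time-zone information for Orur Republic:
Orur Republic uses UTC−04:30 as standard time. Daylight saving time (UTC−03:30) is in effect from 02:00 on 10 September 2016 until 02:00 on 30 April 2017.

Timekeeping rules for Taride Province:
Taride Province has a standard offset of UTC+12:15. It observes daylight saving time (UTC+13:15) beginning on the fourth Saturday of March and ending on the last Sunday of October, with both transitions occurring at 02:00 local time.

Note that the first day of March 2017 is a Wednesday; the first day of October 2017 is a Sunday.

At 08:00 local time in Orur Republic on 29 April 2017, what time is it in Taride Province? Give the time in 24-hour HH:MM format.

Daylight saving runs 10 September 2016 – 30 April 2017; 29 April 2017 is inside that window, so Orur Republic is at UTC−03:30.
08:00 Orur Republic + 3h30m = 11:30 UTC.
1 March 2017 is a Wednesday, so the first Saturday is March 4 and the fourth is March 25.
1 October 2017 is a Sunday, so Sundays fall on 1, 8, 15, 22, 29; the last is October 29.
At the standard offset (UTC+12:15), 11:30 UTC + 12h15m = 23:45 Taride Province standard time.
Daylight saving runs 25 March – 29 October; the standard-time date in Taride Province, 29 April 2017, is inside that window, so Taride Province is at UTC+13:15.
11:30 UTC + 13h15m = 00:45 Taride Province (rolling into the next day, 30 April 2017).

00:45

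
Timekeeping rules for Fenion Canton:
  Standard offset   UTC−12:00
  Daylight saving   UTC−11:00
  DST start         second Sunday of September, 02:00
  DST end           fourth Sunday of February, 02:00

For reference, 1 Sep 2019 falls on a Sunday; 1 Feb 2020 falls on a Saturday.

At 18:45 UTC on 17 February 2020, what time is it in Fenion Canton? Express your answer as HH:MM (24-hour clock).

1 September 2019 is a Sunday, so the first Sunday is September 1 and the second is September 8.
1 February 2020 is a Saturday, so the first Sunday is February 2 and the fourth is February 23.
At the standard offset (UTC−12:00), 18:45 UTC − 12h = 06:45 Fenion Canton standard time.
The standard-time date in Fenion Canton, 17 February 2020, falls between 8 September 2019 and 23 February 2020, so daylight saving is in effect and Fenion Canton is at UTC−11:00.
18:45 UTC − 11h = 07:45 local.

07:45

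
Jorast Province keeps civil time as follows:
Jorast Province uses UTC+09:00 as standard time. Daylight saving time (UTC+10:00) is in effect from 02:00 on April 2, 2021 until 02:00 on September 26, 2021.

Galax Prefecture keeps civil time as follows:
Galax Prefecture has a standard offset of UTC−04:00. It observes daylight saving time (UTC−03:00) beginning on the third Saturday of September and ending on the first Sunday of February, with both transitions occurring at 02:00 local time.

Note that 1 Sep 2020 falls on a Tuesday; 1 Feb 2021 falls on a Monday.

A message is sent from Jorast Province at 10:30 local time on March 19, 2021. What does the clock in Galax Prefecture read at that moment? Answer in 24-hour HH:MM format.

March 19, 2021 does not fall between 2 April and 26 September, so daylight saving is not in effect and Jorast Province is at UTC+09:00.
10:30 Jorast Province − 9h = 01:30 UTC.
1 September 2020 is a Tuesday, so the first Saturday is September 5 and the third is September 19.
1 February 2021 is a Monday, so the first Sunday is February 7.
At the standard offset (UTC−04:00), 01:30 UTC − 4h = 21:30 Galax Prefecture standard time (rolling into the previous day, 18 March 2021).
The standard-time date in Galax Prefecture, March 18, 2021, is outside the daylight-saving period (19 September 2020 – 7 February 2021), so Galax Prefecture is on standard time, UTC−04:00.
01:30 UTC − 4h = 21:30 Galax Prefecture (rolling into the previous day, 18 March 2021).

21:30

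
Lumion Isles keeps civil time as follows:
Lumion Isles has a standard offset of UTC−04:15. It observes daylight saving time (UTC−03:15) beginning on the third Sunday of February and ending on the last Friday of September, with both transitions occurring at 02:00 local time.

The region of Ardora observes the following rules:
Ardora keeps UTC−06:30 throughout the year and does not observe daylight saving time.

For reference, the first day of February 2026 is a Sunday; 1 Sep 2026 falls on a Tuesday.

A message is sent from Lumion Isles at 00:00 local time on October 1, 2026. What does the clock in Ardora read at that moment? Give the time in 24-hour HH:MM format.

21:45

1 February 2026 is a Sunday, so the first Sunday is February 1 and the third is February 15.
1 September 2026 is a Tuesday, so Fridays fall on 4, 11, 18, 25; the last is September 25.
Daylight saving runs 15 February – 25 September; October 1, 2026 is outside that window, so Lumion Isles is on standard time at UTC−04:15.
00:00 Lumion Isles + 4h15m = 04:15 UTC.
Ardora has no daylight saving, so its offset is UTC−06:30 year-round.
04:15 UTC − 6h30m = 21:45 Ardora (rolling into the previous day, 30 September 2026).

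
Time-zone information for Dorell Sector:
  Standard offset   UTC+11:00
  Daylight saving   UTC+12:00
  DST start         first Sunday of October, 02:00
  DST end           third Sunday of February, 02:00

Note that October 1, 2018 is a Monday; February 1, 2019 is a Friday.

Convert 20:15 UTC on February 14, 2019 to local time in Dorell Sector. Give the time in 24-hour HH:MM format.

08:15

1 October 2018 is a Monday, so the first Sunday is October 7.
1 February 2019 is a Friday, so the first Sunday is February 3 and the third is February 17.
At the standard offset (UTC+11:00), 20:15 UTC + 11h = 07:15 Dorell Sector standard time (rolling into the next day, 15 February 2019).
The standard-time date in Dorell Sector, February 15, 2019, lies within the daylight-saving period (7 October 2018 – 17 February 2019), so Dorell Sector is on daylight time, UTC+12:00.
20:15 UTC + 12h = 08:15 local (rolling into the next day, 15 February 2019).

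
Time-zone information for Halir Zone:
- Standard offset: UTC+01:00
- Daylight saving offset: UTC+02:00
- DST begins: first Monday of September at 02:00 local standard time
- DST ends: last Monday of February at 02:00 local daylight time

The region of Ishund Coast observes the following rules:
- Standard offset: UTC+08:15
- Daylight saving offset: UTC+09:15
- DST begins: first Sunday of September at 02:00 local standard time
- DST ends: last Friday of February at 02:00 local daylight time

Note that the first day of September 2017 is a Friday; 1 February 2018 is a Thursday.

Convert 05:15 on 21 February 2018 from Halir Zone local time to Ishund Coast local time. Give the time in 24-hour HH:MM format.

1 September 2017 is a Friday, so the first Monday is September 4.
1 February 2018 is a Thursday, so Mondays fall on 5, 12, 19, 26; the last is February 26.
21 February 2018 falls between 4 September 2017 and 26 February 2018, so daylight saving is in effect and Halir Zone is at UTC+02:00.
05:15 Halir Zone − 2h = 03:15 UTC.
1 September 2017 is a Friday, so the first Sunday is September 3.
1 February 2018 is a Thursday, so Fridays fall on 2, 9, 16, 23; the last is February 23.
At the standard offset (UTC+08:15), 03:15 UTC + 8h15m = 11:30 Ishund Coast standard time.
The standard-time date in Ishund Coast, 21 February 2018, falls between 3 September 2017 and 23 February 2018, so daylight saving is in effect and Ishund Coast is at UTC+09:15.
03:15 UTC + 9h15m = 12:30 Ishund Coast.

12:30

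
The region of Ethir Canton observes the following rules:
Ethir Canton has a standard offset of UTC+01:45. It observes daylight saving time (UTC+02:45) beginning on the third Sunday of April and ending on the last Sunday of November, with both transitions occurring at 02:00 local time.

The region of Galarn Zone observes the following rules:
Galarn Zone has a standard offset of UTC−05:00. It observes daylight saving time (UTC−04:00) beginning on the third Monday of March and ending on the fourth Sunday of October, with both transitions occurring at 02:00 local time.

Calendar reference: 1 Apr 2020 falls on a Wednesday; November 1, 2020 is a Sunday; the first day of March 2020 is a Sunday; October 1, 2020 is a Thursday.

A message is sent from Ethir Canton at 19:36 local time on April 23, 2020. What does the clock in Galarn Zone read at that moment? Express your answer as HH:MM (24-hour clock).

1 April 2020 is a Wednesday, so the first Sunday is April 5 and the third is April 19.
1 November 2020 is a Sunday, so Sundays fall on 1, 8, 15, 22, 29; the last is November 29.
April 23, 2020 falls between 19 April and 29 November, so daylight saving is in effect and Ethir Canton is at UTC+02:45.
19:36 Ethir Canton − 2h45m = 16:51 UTC.
1 March 2020 is a Sunday, so the first Monday is March 2 and the third is March 16.
1 October 2020 is a Thursday, so the first Sunday is October 4 and the fourth is October 25.
At the standard offset (UTC−05:00), 16:51 UTC − 5h = 11:51 Galarn Zone standard time.
Daylight saving runs 16 March – 25 October; the standard-time date in Galarn Zone, April 23, 2020, is inside that window, so Galarn Zone is at UTC−04:00.
16:51 UTC − 4h = 12:51 Galarn Zone.

12:51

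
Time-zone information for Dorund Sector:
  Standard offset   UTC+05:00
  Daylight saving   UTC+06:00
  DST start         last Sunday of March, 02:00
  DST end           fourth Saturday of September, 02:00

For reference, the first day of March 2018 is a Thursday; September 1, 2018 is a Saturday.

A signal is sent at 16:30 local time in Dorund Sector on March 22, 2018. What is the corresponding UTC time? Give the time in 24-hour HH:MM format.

1 March 2018 is a Thursday, so Sundays fall on 4, 11, 18, 25; the last is March 25.
1 September 2018 is a Saturday, so the first Saturday is September 1 and the fourth is September 22.
Daylight saving runs 25 March – 22 September; March 22, 2018 is outside that window, so Dorund Sector is on standard time at UTC+05:00.
16:30 local − 5h = 11:30 UTC.

11:30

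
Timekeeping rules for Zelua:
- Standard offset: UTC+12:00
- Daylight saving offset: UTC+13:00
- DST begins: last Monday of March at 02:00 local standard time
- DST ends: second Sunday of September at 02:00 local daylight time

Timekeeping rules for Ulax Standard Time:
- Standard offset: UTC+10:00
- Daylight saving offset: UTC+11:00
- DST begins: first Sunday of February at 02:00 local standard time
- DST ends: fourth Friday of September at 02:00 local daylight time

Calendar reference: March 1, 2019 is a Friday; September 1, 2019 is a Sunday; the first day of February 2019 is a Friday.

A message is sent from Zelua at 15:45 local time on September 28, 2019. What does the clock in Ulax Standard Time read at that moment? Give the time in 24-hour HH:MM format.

1 March 2019 is a Friday, so Mondays fall on 4, 11, 18, 25; the last is March 25.
1 September 2019 is a Sunday, so the first Sunday is September 1 and the second is September 8.
Daylight saving runs 25 March – 8 September; September 28, 2019 is outside that window, so Zelua is on standard time at UTC+12:00.
15:45 Zelua − 12h = 03:45 UTC.
1 February 2019 is a Friday, so the first Sunday is February 3.
1 September 2019 is a Sunday, so the first Friday is September 6 and the fourth is September 27.
At the standard offset (UTC+10:00), 03:45 UTC + 10h = 13:45 Ulax Standard Time standard time.
Daylight saving runs 3 February – 27 September; the standard-time date in Ulax Standard Time, September 28, 2019, is outside that window, so Ulax Standard Time is on standard time at UTC+10:00.
03:45 UTC + 10h = 13:45 Ulax Standard Time.

13:45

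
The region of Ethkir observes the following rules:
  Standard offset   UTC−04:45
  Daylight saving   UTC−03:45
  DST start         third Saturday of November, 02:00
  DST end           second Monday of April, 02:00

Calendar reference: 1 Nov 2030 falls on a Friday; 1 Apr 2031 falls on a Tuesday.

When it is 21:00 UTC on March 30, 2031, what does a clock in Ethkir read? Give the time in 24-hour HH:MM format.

1 November 2030 is a Friday, so the first Saturday is November 2 and the third is November 16.
1 April 2031 is a Tuesday, so the first Monday is April 7 and the second is April 14.
At the standard offset (UTC−04:45), 21:00 UTC − 4h45m = 16:15 Ethkir standard time.
The standard-time date in Ethkir, March 30, 2031, falls between 16 November 2030 and 14 April 2031, so daylight saving is in effect and Ethkir is at UTC−03:45.
21:00 UTC − 3h45m = 17:15 local.

17:15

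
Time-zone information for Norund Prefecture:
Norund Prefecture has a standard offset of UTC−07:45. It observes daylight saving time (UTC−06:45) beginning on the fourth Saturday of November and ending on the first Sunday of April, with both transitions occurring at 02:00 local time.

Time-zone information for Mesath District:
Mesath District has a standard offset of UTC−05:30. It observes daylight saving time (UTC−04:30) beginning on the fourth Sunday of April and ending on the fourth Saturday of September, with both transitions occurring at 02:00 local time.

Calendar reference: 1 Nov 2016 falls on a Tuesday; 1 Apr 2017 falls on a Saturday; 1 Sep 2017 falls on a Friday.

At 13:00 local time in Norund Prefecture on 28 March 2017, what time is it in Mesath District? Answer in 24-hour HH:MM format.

14:15

1 November 2016 is a Tuesday, so the first Saturday is November 5 and the fourth is November 26.
1 April 2017 is a Saturday, so the first Sunday is April 2.
28 March 2017 falls between 26 November 2016 and 2 April 2017, so daylight saving is in effect and Norund Prefecture is at UTC−06:45.
13:00 Norund Prefecture + 6h45m = 19:45 UTC.
1 April 2017 is a Saturday, so the first Sunday is April 2 and the fourth is April 23.
1 September 2017 is a Friday, so the first Saturday is September 2 and the fourth is September 23.
At the standard offset (UTC−05:30), 19:45 UTC − 5h30m = 14:15 Mesath District standard time.
The standard-time date in Mesath District, 28 March 2017, is outside the daylight-saving period (23 April – 23 September), so Mesath District is on standard time, UTC−05:30.
19:45 UTC − 5h30m = 14:15 Mesath District.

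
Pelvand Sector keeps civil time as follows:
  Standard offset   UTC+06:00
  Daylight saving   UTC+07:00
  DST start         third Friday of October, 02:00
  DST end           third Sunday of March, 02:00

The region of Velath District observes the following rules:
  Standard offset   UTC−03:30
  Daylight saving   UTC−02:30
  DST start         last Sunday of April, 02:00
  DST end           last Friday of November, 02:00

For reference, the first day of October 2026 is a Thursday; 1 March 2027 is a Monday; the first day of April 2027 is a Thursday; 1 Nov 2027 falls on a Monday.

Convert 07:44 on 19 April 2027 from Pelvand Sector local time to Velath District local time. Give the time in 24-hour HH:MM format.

1 October 2026 is a Thursday, so the first Friday is October 2 and the third is October 16.
1 March 2027 is a Monday, so the first Sunday is March 7 and the third is March 21.
19 April 2027 does not fall between 16 October 2026 and 21 March 2027, so daylight saving is not in effect and Pelvand Sector is at UTC+06:00.
07:44 Pelvand Sector − 6h = 01:44 UTC.
1 April 2027 is a Thursday, so Sundays fall on 4, 11, 18, 25; the last is April 25.
1 November 2027 is a Monday, so Fridays fall on 5, 12, 19, 26; the last is November 26.
At the standard offset (UTC−03:30), 01:44 UTC − 3h30m = 22:14 Velath District standard time (rolling into the previous day, 18 April 2027).
The standard-time date in Velath District, 18 April 2027, does not fall between 25 April and 26 November, so daylight saving is not in effect and Velath District is at UTC−03:30.
01:44 UTC − 3h30m = 22:14 Velath District (rolling into the previous day, 18 April 2027).

22:14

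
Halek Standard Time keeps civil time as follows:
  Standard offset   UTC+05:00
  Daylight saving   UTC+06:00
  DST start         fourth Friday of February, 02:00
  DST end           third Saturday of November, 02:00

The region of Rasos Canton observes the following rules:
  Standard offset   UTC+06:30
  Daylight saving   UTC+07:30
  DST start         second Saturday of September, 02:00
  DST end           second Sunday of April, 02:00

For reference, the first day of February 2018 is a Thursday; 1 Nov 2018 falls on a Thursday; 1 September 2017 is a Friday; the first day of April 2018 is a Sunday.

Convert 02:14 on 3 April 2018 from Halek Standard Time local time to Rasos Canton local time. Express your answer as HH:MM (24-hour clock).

03:44

1 February 2018 is a Thursday, so the first Friday is February 2 and the fourth is February 23.
1 November 2018 is a Thursday, so the first Saturday is November 3 and the third is November 17.
3 April 2018 falls between 23 February and 17 November, so daylight saving is in effect and Halek Standard Time is at UTC+06:00.
02:14 Halek Standard Time − 6h = 20:14 UTC (rolling into the previous day, 2 April 2018).
1 September 2017 is a Friday, so the first Saturday is September 2 and the second is September 9.
1 April 2018 is a Sunday, so the first Sunday is April 1 and the second is April 8.
At the standard offset (UTC+06:30), 20:14 UTC + 6h30m = 02:44 Rasos Canton standard time (rolling into the next day, 3 April 2018).
Daylight saving runs 9 September 2017 – 8 April 2018; the standard-time date in Rasos Canton, 3 April 2018, is inside that window, so Rasos Canton is at UTC+07:30.
20:14 UTC + 7h30m = 03:44 Rasos Canton (rolling into the next day, 3 April 2018).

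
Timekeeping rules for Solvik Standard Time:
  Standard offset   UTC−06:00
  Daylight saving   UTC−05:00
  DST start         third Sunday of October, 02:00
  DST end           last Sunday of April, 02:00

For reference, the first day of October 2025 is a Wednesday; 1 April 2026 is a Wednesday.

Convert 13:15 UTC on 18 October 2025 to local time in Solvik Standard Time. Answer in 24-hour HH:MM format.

1 October 2025 is a Wednesday, so the first Sunday is October 5 and the third is October 19.
1 April 2026 is a Wednesday, so Sundays fall on 5, 12, 19, 26; the last is April 26.
At the standard offset (UTC−06:00), 13:15 UTC − 6h = 07:15 Solvik Standard Time standard time.
The standard-time date in Solvik Standard Time, 18 October 2025, is outside the daylight-saving period (19 October 2025 – 26 April 2026), so Solvik Standard Time is on standard time, UTC−06:00.
13:15 UTC − 6h = 07:15 local.

07:15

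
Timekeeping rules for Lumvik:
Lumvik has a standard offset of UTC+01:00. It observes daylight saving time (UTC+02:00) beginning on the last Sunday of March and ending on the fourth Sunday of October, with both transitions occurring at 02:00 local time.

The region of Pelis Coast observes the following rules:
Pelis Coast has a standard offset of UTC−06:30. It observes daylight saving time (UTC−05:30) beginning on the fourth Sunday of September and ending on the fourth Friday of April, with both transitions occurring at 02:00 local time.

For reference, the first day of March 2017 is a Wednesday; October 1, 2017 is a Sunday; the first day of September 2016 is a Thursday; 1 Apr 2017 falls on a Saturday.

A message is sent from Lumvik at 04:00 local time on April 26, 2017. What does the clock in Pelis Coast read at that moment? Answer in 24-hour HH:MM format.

1 March 2017 is a Wednesday, so Sundays fall on 5, 12, 19, 26; the last is March 26.
1 October 2017 is a Sunday, so the first Sunday is October 1 and the fourth is October 22.
Daylight saving runs 26 March – 22 October; April 26, 2017 is inside that window, so Lumvik is at UTC+02:00.
04:00 Lumvik − 2h = 02:00 UTC.
1 September 2016 is a Thursday, so the first Sunday is September 4 and the fourth is September 25.
1 April 2017 is a Saturday, so the first Friday is April 7 and the fourth is April 28.
At the standard offset (UTC−06:30), 02:00 UTC − 6h30m = 19:30 Pelis Coast standard time (rolling into the previous day, 25 April 2017).
Daylight saving runs 25 September 2016 – 28 April 2017; the standard-time date in Pelis Coast, April 25, 2017, is inside that window, so Pelis Coast is at UTC−05:30.
02:00 UTC − 5h30m = 20:30 Pelis Coast (rolling into the previous day, 25 April 2017).

20:30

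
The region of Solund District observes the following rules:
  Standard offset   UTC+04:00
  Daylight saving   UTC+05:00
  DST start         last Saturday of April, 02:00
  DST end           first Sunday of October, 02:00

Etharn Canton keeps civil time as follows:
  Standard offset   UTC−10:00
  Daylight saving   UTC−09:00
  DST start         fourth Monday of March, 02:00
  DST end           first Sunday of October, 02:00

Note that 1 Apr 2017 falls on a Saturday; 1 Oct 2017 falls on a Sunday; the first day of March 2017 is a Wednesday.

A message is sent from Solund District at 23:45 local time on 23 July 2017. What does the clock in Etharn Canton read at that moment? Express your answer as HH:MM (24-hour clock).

09:45

1 April 2017 is a Saturday, so Saturdays fall on 1, 8, 15, 22, 29; the last is April 29.
1 October 2017 is a Sunday, so the first Sunday is October 1.
Daylight saving runs 29 April – 1 October; 23 July 2017 is inside that window, so Solund District is at UTC+05:00.
23:45 Solund District − 5h = 18:45 UTC.
1 March 2017 is a Wednesday, so the first Monday is March 6 and the fourth is March 27.
1 October 2017 is a Sunday, so the first Sunday is October 1.
At the standard offset (UTC−10:00), 18:45 UTC − 10h = 08:45 Etharn Canton standard time.
The standard-time date in Etharn Canton, 23 July 2017, falls between 27 March and 1 October, so daylight saving is in effect and Etharn Canton is at UTC−09:00.
18:45 UTC − 9h = 09:45 Etharn Canton.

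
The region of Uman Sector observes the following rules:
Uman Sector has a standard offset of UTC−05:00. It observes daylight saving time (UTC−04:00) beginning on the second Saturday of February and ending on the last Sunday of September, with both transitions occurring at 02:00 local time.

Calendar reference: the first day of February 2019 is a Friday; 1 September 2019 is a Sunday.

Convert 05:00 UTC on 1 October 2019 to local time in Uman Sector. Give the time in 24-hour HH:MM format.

1 February 2019 is a Friday, so the first Saturday is February 2 and the second is February 9.
1 September 2019 is a Sunday, so Sundays fall on 1, 8, 15, 22, 29; the last is September 29.
At the standard offset (UTC−05:00), 05:00 UTC − 5h = 00:00 Uman Sector standard time.
The standard-time date in Uman Sector, 1 October 2019, does not fall between 9 February and 29 September, so daylight saving is not in effect and Uman Sector is at UTC−05:00.
05:00 UTC − 5h = 00:00 local.

00:00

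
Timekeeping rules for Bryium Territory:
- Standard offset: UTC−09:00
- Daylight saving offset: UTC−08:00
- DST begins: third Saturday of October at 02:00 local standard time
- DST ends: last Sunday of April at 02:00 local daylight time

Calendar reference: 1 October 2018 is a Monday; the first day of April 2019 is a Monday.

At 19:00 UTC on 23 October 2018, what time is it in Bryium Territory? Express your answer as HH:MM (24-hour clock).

1 October 2018 is a Monday, so the first Saturday is October 6 and the third is October 20.
1 April 2019 is a Monday, so Sundays fall on 7, 14, 21, 28; the last is April 28.
At the standard offset (UTC−09:00), 19:00 UTC − 9h = 10:00 Bryium Territory standard time.
The standard-time date in Bryium Territory, 23 October 2018, falls between 20 October 2018 and 28 April 2019, so daylight saving is in effect and Bryium Territory is at UTC−08:00.
19:00 UTC − 8h = 11:00 local.

11:00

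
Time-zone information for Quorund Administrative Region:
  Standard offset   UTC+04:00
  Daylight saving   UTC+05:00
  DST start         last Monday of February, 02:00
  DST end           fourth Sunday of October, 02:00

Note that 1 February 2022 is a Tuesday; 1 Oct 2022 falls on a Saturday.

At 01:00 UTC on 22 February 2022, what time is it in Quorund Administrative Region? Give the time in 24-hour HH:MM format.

05:00

1 February 2022 is a Tuesday, so Mondays fall on 7, 14, 21, 28; the last is February 28.
1 October 2022 is a Saturday, so the first Sunday is October 2 and the fourth is October 23.
At the standard offset (UTC+04:00), 01:00 UTC + 4h = 05:00 Quorund Administrative Region standard time.
Daylight saving runs 28 February – 23 October; the standard-time date in Quorund Administrative Region, 22 February 2022, is outside that window, so Quorund Administrative Region is on standard time at UTC+04:00.
01:00 UTC + 4h = 05:00 local.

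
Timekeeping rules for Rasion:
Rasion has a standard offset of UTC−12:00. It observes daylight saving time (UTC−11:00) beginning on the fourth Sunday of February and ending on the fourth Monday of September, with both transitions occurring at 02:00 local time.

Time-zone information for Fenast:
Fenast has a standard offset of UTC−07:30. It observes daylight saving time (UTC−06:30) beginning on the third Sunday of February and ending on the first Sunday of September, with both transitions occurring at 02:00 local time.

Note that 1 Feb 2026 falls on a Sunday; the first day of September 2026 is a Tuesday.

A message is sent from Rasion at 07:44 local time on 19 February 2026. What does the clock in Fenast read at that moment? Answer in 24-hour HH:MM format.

13:14

1 February 2026 is a Sunday, so the first Sunday is February 1 and the fourth is February 22.
1 September 2026 is a Tuesday, so the first Monday is September 7 and the fourth is September 28.
Daylight saving runs 22 February – 28 September; 19 February 2026 is outside that window, so Rasion is on standard time at UTC−12:00.
07:44 Rasion + 12h = 19:44 UTC.
1 February 2026 is a Sunday, so the first Sunday is February 1 and the third is February 15.
1 September 2026 is a Tuesday, so the first Sunday is September 6.
At the standard offset (UTC−07:30), 19:44 UTC − 7h30m = 12:14 Fenast standard time.
The standard-time date in Fenast, 19 February 2026, lies within the daylight-saving period (15 February – 6 September), so Fenast is on daylight time, UTC−06:30.
19:44 UTC − 6h30m = 13:14 Fenast.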